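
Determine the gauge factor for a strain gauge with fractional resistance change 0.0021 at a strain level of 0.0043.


GF = (dR/R) / epsilon
= 0.0021 / 0.0043
= 0.4884

0.4884


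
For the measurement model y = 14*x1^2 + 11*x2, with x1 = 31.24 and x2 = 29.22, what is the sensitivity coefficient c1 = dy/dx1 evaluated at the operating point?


y = 14*x1^2 + 11*x2
dy/dx1 = 2*14*x1
Evaluate at x1 = 31.24: c1 = 28 * 31.24
c1 = 874.7200

874.7200


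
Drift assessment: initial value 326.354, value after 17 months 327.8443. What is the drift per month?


rate = (v2 - v1) / months
= (327.8443 - 326.354) / 17
= 1.4903 / 17
= 0.0877

0.0877


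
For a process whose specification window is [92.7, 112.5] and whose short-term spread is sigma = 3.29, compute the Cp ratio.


Cp = (USL - LSL) / (6 * sigma)
= (112.5 - 92.7) / (6 * 3.29)
= 19.8000 / 19.7400
= 1.0030

1.0030


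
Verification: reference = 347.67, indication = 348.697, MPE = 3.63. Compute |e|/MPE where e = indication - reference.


e = indication - reference = 348.697 - 347.67 = 1.0270
|e| = 1.0270
ratio = |e| / MPE = 1.0270 / 3.63
ratio = 0.2829

0.2829


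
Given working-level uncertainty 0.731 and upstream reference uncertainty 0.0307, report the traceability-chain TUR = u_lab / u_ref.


TUR = u_lab / u_ref
= 0.731 / 0.0307
= 23.8111

23.8111


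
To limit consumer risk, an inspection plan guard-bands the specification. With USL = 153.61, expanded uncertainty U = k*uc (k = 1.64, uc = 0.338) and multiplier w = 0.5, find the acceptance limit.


U = k * uc = 1.64 * 0.338 = 0.55432
guard band g = w * U = 0.5 * 0.55432 = 0.27716
AL = USL - g = 153.61 - 0.27716
AL = 153.3328

153.3328


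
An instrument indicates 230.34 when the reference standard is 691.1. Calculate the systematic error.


Systematic error = measured - true
= 230.34 - 691.1
= -460.7600

-460.7600


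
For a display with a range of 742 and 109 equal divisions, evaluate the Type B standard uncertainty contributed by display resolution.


resolution = range / divisions
resolution = 742 / 109 = 6.8073394
u_res = resolution / (2*sqrt(3))
u_res = 6.8073394 / 3.4641016
u_res = 1.9651

1.9651


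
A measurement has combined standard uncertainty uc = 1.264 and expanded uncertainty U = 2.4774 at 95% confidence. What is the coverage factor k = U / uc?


k = U / uc
k = 2.4774 / 1.264
k = 1.96

1.96


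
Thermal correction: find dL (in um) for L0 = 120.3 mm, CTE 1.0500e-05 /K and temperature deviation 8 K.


dL = L * alpha * dT
= 120.3 * 1.0500e-05 * 8
= 0.0101052 mm
dL_um = 0.0101052 * 1000 = 10.1052 um

10.1052


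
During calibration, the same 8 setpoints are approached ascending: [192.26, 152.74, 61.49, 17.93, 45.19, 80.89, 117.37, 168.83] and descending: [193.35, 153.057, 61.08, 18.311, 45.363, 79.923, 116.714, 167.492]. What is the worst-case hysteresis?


|192.26 - 193.35| = 1.0900
|152.74 - 153.057| = 0.3170
|61.49 - 61.08| = 0.4100
|17.93 - 18.311| = 0.3810
|45.19 - 45.363| = 0.1730
|80.89 - 79.923| = 0.9670
|117.37 - 116.714| = 0.6560
|168.83 - 167.492| = 1.3380
hysteresis = max(diffs) = 1.3380

1.3380


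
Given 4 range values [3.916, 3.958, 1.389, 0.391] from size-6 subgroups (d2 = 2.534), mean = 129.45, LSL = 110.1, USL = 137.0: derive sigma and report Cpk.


R_bar = (3.916 + 3.958 + 1.389 + 0.391) / 4 = 2.4135
sigma = R_bar / d2 = 2.4135 / 2.534 = 0.95244672
Cp = (USL - LSL)/(6*sigma) = (137.0 - 110.1)/(6*0.95244672) = 4.7072
Cpu = (137.0 - 129.45)/(3*0.95244672) = 2.6423
Cpl = (129.45 - 110.1)/(3*0.95244672) = 6.7720
Cpk = min(Cpu, Cpl) = 2.6423

2.6423


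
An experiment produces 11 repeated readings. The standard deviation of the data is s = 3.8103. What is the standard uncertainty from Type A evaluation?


u_A = s / sqrt(n)
u_A = 3.8103 / sqrt(11)
u_A = 3.8103 / 3.3166248
u_A = 1.1488

1.1488


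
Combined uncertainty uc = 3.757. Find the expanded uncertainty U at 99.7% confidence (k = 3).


U = k * uc
U = 3 * 3.757
U = 11.2710

11.2710


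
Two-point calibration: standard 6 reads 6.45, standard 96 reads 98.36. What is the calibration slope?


slope = (y2 - y1) / (x2 - x1)
= (98.36 - 6.45) / (96 - 6)
= 91.9100 / 90
= 1.0212

1.0212


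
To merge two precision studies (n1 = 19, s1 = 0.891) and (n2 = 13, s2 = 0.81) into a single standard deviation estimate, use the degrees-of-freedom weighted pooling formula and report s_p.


s_p = sqrt(((n1-1)*s1^2 + (n2-1)*s2^2) / (n1+n2-2))
numerator = (19-1)*0.891^2 + (13-1)*0.81^2 = 14.289858 + 7.8732 = 22.163058
denominator = 19 + 13 - 2 = 30
s_p^2 = 22.163058 / 30 = 0.7387686
s_p = sqrt(0.7387686) = 0.8595

0.8595


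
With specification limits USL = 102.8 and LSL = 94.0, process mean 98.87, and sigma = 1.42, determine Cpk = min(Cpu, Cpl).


Cpu = (USL - mean) / (3*sigma) = (102.8 - 98.87) / (3*1.42) = 0.9225
Cpl = (mean - LSL) / (3*sigma) = (98.87 - 94.0) / (3*1.42) = 1.1432
Cpk = min(Cpu, Cpl) = 0.9225

0.9225


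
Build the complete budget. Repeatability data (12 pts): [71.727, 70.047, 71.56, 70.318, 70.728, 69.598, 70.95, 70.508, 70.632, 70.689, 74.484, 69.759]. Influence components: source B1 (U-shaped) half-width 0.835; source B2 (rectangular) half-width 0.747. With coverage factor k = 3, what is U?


mean = (71.727 + 70.047 + 71.56 + 70.318 + 70.728 + 69.598 + 70.95 + 70.508 + 70.632 + 70.689 + 74.484 + 69.759) / 12 = 70.91666667
s = sqrt(sum((x - mean)^2)/(n-1)) = 1.2907631
u_A = s / sqrt(n) = 1.2907631 / sqrt(12) = 0.37261121
u_B1 = 0.835 / sqrt(2) = 0.59043416
u_B2 = 0.747 / sqrt(3) = 0.43128065
uc = sqrt(0.37261121^2 + 0.59043416^2 + 0.43128065^2) = 0.8206428
U = k * uc = 3 * 0.8206428
U = 2.4619

2.4619


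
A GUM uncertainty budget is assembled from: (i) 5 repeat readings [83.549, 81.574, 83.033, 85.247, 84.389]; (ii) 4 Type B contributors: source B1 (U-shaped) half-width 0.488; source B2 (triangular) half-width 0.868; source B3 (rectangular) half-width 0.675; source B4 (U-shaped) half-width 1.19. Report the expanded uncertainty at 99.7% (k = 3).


mean = (83.549 + 81.574 + 83.033 + 85.247 + 84.389) / 5 = 83.5584
s = sqrt(sum((x - mean)^2)/(n-1)) = 1.3924119
u_A = s / sqrt(n) = 1.3924119 / sqrt(5) = 0.62270553
u_B1 = 0.488 / sqrt(2) = 0.34506811
u_B2 = 0.868 / sqrt(6) = 0.35435952
u_B3 = 0.675 / sqrt(3) = 0.38971143
u_B4 = 1.19 / sqrt(2) = 0.84145707
uc = sqrt(0.62270553^2 + 0.34506811^2 + 0.35435952^2 + 0.38971143^2 + 0.84145707^2) = 1.2216095
U = k * uc = 3 * 1.2216095
U = 3.6648

3.6648


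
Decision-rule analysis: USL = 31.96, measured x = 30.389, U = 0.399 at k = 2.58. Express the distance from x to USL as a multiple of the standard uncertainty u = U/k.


u = U / k = 0.399 / 2.58 = 0.15465116
margin = |USL - x| = |31.96 - 30.389| = 1.571
z = margin / u = 1.571 / 0.15465116
z = 10.1583

10.1583


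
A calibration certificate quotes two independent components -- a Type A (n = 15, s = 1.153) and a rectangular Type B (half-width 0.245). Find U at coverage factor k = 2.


u_A = s / sqrt(n) = 1.153 / sqrt(15) = 0.29770332
u_B = half_width / sqrt(3) = 0.245 / sqrt(3) = 0.14145082
uc = sqrt(u_A^2 + u_B^2) = sqrt(0.29770332^2 + 0.14145082^2) = 0.32959915
U = k * uc = 2 * 0.32959915
U = 0.6592

0.6592


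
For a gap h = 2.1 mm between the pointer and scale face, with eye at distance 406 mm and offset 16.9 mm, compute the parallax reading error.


error = h * offset / d
= 2.1 * 16.9 / 406
= 0.0874

0.0874


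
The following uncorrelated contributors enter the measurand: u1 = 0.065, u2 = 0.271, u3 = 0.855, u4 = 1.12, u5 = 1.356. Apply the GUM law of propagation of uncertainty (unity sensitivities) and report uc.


uc = sqrt(0.065^2 + 0.271^2 + 0.855^2 + 1.12^2 + 1.356^2)
uc = sqrt(3.901827)
uc = 1.9753

1.9753


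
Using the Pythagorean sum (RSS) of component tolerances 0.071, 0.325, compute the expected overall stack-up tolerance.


RSS = sqrt(0.071^2 + 0.325^2)
= sqrt(0.110666)
= 0.3327

0.3327


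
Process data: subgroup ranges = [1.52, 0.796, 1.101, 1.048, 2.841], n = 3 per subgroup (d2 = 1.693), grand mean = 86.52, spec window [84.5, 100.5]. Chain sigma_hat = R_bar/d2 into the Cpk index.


R_bar = (1.52 + 0.796 + 1.101 + 1.048 + 2.841) / 5 = 1.4612
sigma = R_bar / d2 = 1.4612 / 1.693 = 0.86308328
Cp = (USL - LSL)/(6*sigma) = (100.5 - 84.5)/(6*0.86308328) = 3.0897
Cpu = (100.5 - 86.52)/(3*0.86308328) = 5.3992
Cpl = (86.52 - 84.5)/(3*0.86308328) = 0.7801
Cpk = min(Cpu, Cpl) = 0.7801

0.7801


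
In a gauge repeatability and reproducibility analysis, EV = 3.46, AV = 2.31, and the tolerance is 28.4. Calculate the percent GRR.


GRR = sqrt(EV^2 + AV^2) = sqrt(3.46^2 + 2.31^2) = 4.1602524
%GRR = GRR / tol * 100 = 4.1602524 / 28.4 * 100
%GRR = 14.6488

14.6488


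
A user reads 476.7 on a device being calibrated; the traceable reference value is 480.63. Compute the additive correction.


Correction = standard - reading
= 480.63 - 476.7
= 3.9300

3.9300


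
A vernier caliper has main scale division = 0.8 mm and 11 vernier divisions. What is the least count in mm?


LC = MSD / n_div
= 0.8 / 11
= 0.0727

0.0727


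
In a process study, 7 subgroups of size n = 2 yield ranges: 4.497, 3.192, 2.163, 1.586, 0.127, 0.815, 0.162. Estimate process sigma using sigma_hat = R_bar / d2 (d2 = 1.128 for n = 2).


R_bar = (4.497 + 3.192 + 2.163 + 1.586 + 0.127 + 0.815 + 0.162) / 7
R_bar = 12.542 / 7 = 1.7917143
sigma_hat = R_bar / d2 = 1.7917143 / 1.128 = 1.5884

1.5884


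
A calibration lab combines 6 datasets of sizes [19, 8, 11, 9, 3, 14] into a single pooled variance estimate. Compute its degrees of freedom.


nu = sum_i (n_i - 1)
nu = ((19 - 1) + (8 - 1) + (11 - 1) + (9 - 1) + (3 - 1) + (14 - 1))
nu = 18 + 7 + 10 + 8 + 2 + 13
nu = 58

58


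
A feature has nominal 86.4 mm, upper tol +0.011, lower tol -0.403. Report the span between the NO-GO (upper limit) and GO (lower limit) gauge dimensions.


GO = nominal - lower_tol (smallest hole = maximum material condition)
GO = 86.4 - 0.403 = 85.997
NO-GO = nominal + upper_tol (largest hole = least material condition)
NO-GO = 86.4 + 0.011 = 86.411
spread = NO-GO - GO = 86.411 - 85.997 = 0.4140

0.4140


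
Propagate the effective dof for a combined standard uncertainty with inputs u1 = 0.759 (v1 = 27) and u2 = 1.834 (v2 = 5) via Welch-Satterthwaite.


uc = sqrt(u1^2 + u2^2) = sqrt(0.759^2 + 1.834^2) = 1.9848519
v_eff = uc^4 / (u1^4/v1 + u2^4/v2)
= 1.9848519^4 / (0.759^4/27 + 1.834^4/5)
= 15.52074 / 2.2749932
v_eff = 6.8223

6.8223


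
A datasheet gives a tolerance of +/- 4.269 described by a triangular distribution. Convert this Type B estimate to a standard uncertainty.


u_B = half_width / sqrt(6)
u_B = 4.269 / 2.4494897
u_B = 1.7428

1.7428


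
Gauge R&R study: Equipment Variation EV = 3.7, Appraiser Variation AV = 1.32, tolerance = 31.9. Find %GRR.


GRR = sqrt(EV^2 + AV^2) = sqrt(3.7^2 + 1.32^2) = 3.9284093
%GRR = GRR / tol * 100 = 3.9284093 / 31.9 * 100
%GRR = 12.3148

12.3148


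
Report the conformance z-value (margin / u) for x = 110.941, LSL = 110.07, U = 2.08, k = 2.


u = U / k = 2.08 / 2 = 1.04
margin = |LSL - x| = |110.07 - 110.941| = 0.871
z = margin / u = 0.871 / 1.04
z = 0.8375

0.8375


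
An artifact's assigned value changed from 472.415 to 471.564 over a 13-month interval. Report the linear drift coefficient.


rate = (v2 - v1) / months
= (471.564 - 472.415) / 13
= -0.8510 / 13
= -0.0655

-0.0655


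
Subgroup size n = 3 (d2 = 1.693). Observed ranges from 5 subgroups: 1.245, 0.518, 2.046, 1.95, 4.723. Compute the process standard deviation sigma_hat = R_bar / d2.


R_bar = (1.245 + 0.518 + 2.046 + 1.95 + 4.723) / 5
R_bar = 10.482 / 5 = 2.0964
sigma_hat = R_bar / d2 = 2.0964 / 1.693 = 1.2383

1.2383


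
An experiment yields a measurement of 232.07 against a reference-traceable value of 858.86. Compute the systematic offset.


Systematic error = measured - true
= 232.07 - 858.86
= -626.7900

-626.7900


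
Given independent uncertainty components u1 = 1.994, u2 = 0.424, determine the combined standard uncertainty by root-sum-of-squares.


uc = sqrt(1.994^2 + 0.424^2)
uc = sqrt(4.155812)
uc = 2.0386

2.0386


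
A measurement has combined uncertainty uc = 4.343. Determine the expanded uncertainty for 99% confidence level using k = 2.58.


U = k * uc
U = 2.58 * 4.343
U = 11.2049

11.2049


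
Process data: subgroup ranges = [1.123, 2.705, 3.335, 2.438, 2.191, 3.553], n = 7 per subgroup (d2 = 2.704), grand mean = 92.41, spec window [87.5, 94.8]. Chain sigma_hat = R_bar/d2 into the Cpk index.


R_bar = (1.123 + 2.705 + 3.335 + 2.438 + 2.191 + 3.553) / 6 = 2.5575
sigma = R_bar / d2 = 2.5575 / 2.704 = 0.94582101
Cp = (USL - LSL)/(6*sigma) = (94.8 - 87.5)/(6*0.94582101) = 1.2864
Cpu = (94.8 - 92.41)/(3*0.94582101) = 0.8423
Cpl = (92.41 - 87.5)/(3*0.94582101) = 1.7304
Cpk = min(Cpu, Cpl) = 0.8423

0.8423


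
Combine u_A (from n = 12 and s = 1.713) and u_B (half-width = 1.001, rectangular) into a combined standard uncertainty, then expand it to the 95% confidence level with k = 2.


u_A = s / sqrt(n) = 1.713 / sqrt(12) = 0.49450051
u_B = half_width / sqrt(3) = 1.001 / sqrt(3) = 0.57792762
uc = sqrt(u_A^2 + u_B^2) = sqrt(0.49450051^2 + 0.57792762^2) = 0.76061231
U = k * uc = 2 * 0.76061231
U = 1.5212

1.5212


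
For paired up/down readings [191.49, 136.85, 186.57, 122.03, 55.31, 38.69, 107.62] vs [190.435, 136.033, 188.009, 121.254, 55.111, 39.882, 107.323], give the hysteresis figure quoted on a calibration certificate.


|191.49 - 190.435| = 1.0550
|136.85 - 136.033| = 0.8170
|186.57 - 188.009| = 1.4390
|122.03 - 121.254| = 0.7760
|55.31 - 55.111| = 0.1990
|38.69 - 39.882| = 1.1920
|107.62 - 107.323| = 0.2970
hysteresis = max(diffs) = 1.4390

1.4390


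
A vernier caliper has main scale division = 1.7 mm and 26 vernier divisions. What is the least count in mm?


LC = MSD / n_div
= 1.7 / 26
= 0.0654

0.0654


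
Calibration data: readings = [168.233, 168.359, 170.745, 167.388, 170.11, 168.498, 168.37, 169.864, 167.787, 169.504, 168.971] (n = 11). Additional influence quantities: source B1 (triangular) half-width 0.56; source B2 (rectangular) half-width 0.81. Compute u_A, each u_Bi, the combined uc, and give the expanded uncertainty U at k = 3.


mean = (168.233 + 168.359 + 170.745 + 167.388 + 170.11 + 168.498 + 168.37 + 169.864 + 167.787 + 169.504 + 168.971) / 11 = 168.8935455
s = sqrt(sum((x - mean)^2)/(n-1)) = 1.0426796
u_A = s / sqrt(n) = 1.0426796 / sqrt(11) = 0.31437973
u_B1 = 0.56 / sqrt(6) = 0.22861904
u_B2 = 0.81 / sqrt(3) = 0.46765372
uc = sqrt(0.31437973^2 + 0.22861904^2 + 0.46765372^2) = 0.60811289
U = k * uc = 3 * 0.60811289
U = 1.8243

1.8243


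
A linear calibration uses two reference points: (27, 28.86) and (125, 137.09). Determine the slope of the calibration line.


slope = (y2 - y1) / (x2 - x1)
= (137.09 - 28.86) / (125 - 27)
= 108.2300 / 98
= 1.1044

1.1044


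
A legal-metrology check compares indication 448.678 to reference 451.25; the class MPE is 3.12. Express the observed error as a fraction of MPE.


e = indication - reference = 448.678 - 451.25 = -2.5720
|e| = 2.5720
ratio = |e| / MPE = 2.5720 / 3.12
ratio = 0.8244

0.8244


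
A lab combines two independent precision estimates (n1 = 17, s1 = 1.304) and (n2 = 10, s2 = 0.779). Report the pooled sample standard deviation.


s_p = sqrt(((n1-1)*s1^2 + (n2-1)*s2^2) / (n1+n2-2))
numerator = (17-1)*1.304^2 + (10-1)*0.779^2 = 27.206656 + 5.461569 = 32.668225
denominator = 17 + 10 - 2 = 25
s_p^2 = 32.668225 / 25 = 1.306729
s_p = sqrt(1.306729) = 1.1431

1.1431


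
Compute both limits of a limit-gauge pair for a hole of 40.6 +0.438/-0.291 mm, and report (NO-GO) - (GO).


GO = nominal - lower_tol (smallest hole = maximum material condition)
GO = 40.6 - 0.291 = 40.309
NO-GO = nominal + upper_tol (largest hole = least material condition)
NO-GO = 40.6 + 0.438 = 41.038
spread = NO-GO - GO = 41.038 - 40.309 = 0.7290

0.7290


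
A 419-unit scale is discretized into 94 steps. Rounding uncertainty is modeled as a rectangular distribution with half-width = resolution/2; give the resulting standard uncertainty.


resolution = range / divisions
resolution = 419 / 94 = 4.4574468
u_res = resolution / (2*sqrt(3))
u_res = 4.4574468 / 3.4641016
u_res = 1.2868

1.2868


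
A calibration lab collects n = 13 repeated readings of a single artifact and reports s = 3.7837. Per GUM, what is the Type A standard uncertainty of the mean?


u_A = s / sqrt(n)
u_A = 3.7837 / sqrt(13)
u_A = 3.7837 / 3.6055513
u_A = 1.0494

1.0494


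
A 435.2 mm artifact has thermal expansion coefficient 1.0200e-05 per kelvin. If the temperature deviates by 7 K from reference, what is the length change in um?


dL = L * alpha * dT
= 435.2 * 1.0200e-05 * 7
= 0.0310733 mm
dL_um = 0.0310733 * 1000 = 31.0733 um

31.0733


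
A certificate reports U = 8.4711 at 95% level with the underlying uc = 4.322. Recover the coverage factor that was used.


k = U / uc
k = 8.4711 / 4.322
k = 1.96

1.96


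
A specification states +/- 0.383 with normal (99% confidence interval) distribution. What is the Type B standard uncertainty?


u_B = half_width / 2.576
u_B = 0.383 / 2.576
u_B = 0.1487

0.1487


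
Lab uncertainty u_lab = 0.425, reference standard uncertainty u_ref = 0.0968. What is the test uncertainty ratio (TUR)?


TUR = u_lab / u_ref
= 0.425 / 0.0968
= 4.3905

4.3905


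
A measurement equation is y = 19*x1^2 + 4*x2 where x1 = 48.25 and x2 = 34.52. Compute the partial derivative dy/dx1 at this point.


y = 19*x1^2 + 4*x2
dy/dx1 = 2*19*x1
Evaluate at x1 = 48.25: c1 = 38 * 48.25
c1 = 1833.5000

1833.5000


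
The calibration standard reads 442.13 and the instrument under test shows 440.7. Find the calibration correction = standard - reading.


Correction = standard - reading
= 442.13 - 440.7
= 1.4300

1.4300


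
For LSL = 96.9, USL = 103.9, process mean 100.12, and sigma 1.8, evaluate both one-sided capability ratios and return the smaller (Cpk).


Cpu = (USL - mean) / (3*sigma) = (103.9 - 100.12) / (3*1.8) = 0.7000
Cpl = (mean - LSL) / (3*sigma) = (100.12 - 96.9) / (3*1.8) = 0.5963
Cpk = min(Cpu, Cpl) = 0.5963

0.5963


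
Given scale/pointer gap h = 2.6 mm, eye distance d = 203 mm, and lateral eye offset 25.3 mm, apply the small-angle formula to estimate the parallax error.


error = h * offset / d
= 2.6 * 25.3 / 203
= 0.3240

0.3240


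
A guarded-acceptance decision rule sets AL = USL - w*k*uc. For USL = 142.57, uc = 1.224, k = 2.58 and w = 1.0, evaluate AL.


U = k * uc = 2.58 * 1.224 = 3.15792
guard band g = w * U = 1.0 * 3.15792 = 3.15792
AL = USL - g = 142.57 - 3.15792
AL = 139.4121

139.4121


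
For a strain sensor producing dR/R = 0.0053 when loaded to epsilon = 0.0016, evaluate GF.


GF = (dR/R) / epsilon
= 0.0053 / 0.0016
= 3.3125

3.3125


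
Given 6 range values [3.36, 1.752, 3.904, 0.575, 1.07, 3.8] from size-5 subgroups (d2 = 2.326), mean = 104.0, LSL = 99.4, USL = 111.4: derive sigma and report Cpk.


R_bar = (3.36 + 1.752 + 3.904 + 0.575 + 1.07 + 3.8) / 6 = 2.4101667
sigma = R_bar / d2 = 2.4101667 / 2.326 = 1.0361852
Cp = (USL - LSL)/(6*sigma) = (111.4 - 99.4)/(6*1.0361852) = 1.9302
Cpu = (111.4 - 104.0)/(3*1.0361852) = 2.3805
Cpl = (104.0 - 99.4)/(3*1.0361852) = 1.4798
Cpk = min(Cpu, Cpl) = 1.4798

1.4798


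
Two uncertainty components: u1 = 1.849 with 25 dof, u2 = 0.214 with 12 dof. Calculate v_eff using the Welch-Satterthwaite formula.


uc = sqrt(u1^2 + u2^2) = sqrt(1.849^2 + 0.214^2) = 1.8613428
v_eff = uc^4 / (u1^4/v1 + u2^4/v2)
= 1.8613428^4 / (1.849^4/25 + 0.214^4/12)
= 12.003433 / 0.46770278
v_eff = 25.6647

25.6647


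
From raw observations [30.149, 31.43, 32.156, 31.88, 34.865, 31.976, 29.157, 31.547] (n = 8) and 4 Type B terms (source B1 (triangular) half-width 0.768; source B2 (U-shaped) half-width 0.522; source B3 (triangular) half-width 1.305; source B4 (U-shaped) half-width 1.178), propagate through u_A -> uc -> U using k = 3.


mean = (30.149 + 31.43 + 32.156 + 31.88 + 34.865 + 31.976 + 29.157 + 31.547) / 8 = 31.645
s = sqrt(sum((x - mean)^2)/(n-1)) = 1.6595307
u_A = s / sqrt(n) = 1.6595307 / sqrt(8) = 0.58673271
u_B1 = 0.768 / sqrt(6) = 0.31353469
u_B2 = 0.522 / sqrt(2) = 0.36910974
u_B3 = 1.305 / sqrt(6) = 0.53276402
u_B4 = 1.178 / sqrt(2) = 0.83297179
uc = sqrt(0.58673271^2 + 0.31353469^2 + 0.36910974^2 + 0.53276402^2 + 0.83297179^2) = 1.24759
U = k * uc = 3 * 1.24759
U = 3.7428

3.7428


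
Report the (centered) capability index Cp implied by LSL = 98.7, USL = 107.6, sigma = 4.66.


Cp = (USL - LSL) / (6 * sigma)
= (107.6 - 98.7) / (6 * 4.66)
= 8.9000 / 27.9600
= 0.3183

0.3183


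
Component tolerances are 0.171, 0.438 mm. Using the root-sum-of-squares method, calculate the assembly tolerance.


RSS = sqrt(0.171^2 + 0.438^2)
= sqrt(0.221085)
= 0.4702

0.4702


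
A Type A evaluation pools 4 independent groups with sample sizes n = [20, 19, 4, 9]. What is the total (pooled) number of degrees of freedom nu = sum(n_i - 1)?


nu = sum_i (n_i - 1)
nu = ((20 - 1) + (19 - 1) + (4 - 1) + (9 - 1))
nu = 19 + 18 + 3 + 8
nu = 48

48


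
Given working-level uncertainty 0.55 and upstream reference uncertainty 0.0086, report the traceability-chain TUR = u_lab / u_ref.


TUR = u_lab / u_ref
= 0.55 / 0.0086
= 63.9535

63.9535


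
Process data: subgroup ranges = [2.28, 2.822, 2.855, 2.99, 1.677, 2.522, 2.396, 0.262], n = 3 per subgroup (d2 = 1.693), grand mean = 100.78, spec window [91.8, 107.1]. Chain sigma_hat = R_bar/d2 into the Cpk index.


R_bar = (2.28 + 2.822 + 2.855 + 2.99 + 1.677 + 2.522 + 2.396 + 0.262) / 8 = 2.2255
sigma = R_bar / d2 = 2.2255 / 1.693 = 1.3145304
Cp = (USL - LSL)/(6*sigma) = (107.1 - 91.8)/(6*1.3145304) = 1.9399
Cpu = (107.1 - 100.78)/(3*1.3145304) = 1.6026
Cpl = (100.78 - 91.8)/(3*1.3145304) = 2.2771
Cpk = min(Cpu, Cpl) = 1.6026

1.6026


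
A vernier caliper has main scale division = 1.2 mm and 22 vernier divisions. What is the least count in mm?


LC = MSD / n_div
= 1.2 / 22
= 0.0545

0.0545


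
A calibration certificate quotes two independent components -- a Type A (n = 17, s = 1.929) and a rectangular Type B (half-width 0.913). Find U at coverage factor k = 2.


u_A = s / sqrt(n) = 1.929 / sqrt(17) = 0.46785122
u_B = half_width / sqrt(3) = 0.913 / sqrt(3) = 0.5271208
uc = sqrt(u_A^2 + u_B^2) = sqrt(0.46785122^2 + 0.5271208^2) = 0.70479863
U = k * uc = 2 * 0.70479863
U = 1.4096

1.4096


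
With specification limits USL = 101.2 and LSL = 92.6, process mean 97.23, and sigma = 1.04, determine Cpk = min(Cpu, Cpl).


Cpu = (USL - mean) / (3*sigma) = (101.2 - 97.23) / (3*1.04) = 1.2724
Cpl = (mean - LSL) / (3*sigma) = (97.23 - 92.6) / (3*1.04) = 1.4840
Cpk = min(Cpu, Cpl) = 1.2724

1.2724


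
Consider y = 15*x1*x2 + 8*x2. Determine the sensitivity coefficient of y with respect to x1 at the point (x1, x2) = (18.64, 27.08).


y = 15*x1*x2 + 8*x2
dy/dx1 = 15*x2
Evaluate at x2 = 27.08: c1 = 15 * 27.08
c1 = 406.2000

406.2000


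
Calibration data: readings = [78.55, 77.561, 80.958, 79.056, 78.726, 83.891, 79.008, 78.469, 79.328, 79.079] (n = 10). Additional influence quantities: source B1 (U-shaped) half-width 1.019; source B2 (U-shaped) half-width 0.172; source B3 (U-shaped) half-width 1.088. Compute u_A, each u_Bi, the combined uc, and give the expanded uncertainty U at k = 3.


mean = (78.55 + 77.561 + 80.958 + 79.056 + 78.726 + 83.891 + 79.008 + 78.469 + 79.328 + 79.079) / 10 = 79.4626
s = sqrt(sum((x - mean)^2)/(n-1)) = 1.7752289
u_A = s / sqrt(n) = 1.7752289 / sqrt(10) = 0.56137667
u_B1 = 1.019 / sqrt(2) = 0.72054181
u_B2 = 0.172 / sqrt(2) = 0.12162237
u_B3 = 1.088 / sqrt(2) = 0.76933218
uc = sqrt(0.56137667^2 + 0.72054181^2 + 0.12162237^2 + 0.76933218^2) = 1.2004117
U = k * uc = 3 * 1.2004117
U = 3.6012

3.6012


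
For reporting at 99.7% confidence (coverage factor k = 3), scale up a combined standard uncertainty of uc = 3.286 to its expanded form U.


U = k * uc
U = 3 * 3.286
U = 9.8580

9.8580


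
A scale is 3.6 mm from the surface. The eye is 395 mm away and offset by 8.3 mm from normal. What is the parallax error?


error = h * offset / d
= 3.6 * 8.3 / 395
= 0.0756

0.0756


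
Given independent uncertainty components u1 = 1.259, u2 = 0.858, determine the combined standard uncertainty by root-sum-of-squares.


uc = sqrt(1.259^2 + 0.858^2)
uc = sqrt(2.321245)
uc = 1.5236

1.5236


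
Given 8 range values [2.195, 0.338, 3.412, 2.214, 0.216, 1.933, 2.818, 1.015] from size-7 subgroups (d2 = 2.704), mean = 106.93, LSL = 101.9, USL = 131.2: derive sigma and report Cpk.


R_bar = (2.195 + 0.338 + 3.412 + 2.214 + 0.216 + 1.933 + 2.818 + 1.015) / 8 = 1.767625
sigma = R_bar / d2 = 1.767625 / 2.704 = 0.65370747
Cp = (USL - LSL)/(6*sigma) = (131.2 - 101.9)/(6*0.65370747) = 7.4702
Cpu = (131.2 - 106.93)/(3*0.65370747) = 12.3756
Cpl = (106.93 - 101.9)/(3*0.65370747) = 2.5649
Cpk = min(Cpu, Cpl) = 2.5649

2.5649


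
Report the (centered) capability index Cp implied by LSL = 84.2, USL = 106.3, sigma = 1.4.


Cp = (USL - LSL) / (6 * sigma)
= (106.3 - 84.2) / (6 * 1.4)
= 22.1000 / 8.4000
= 2.6310

2.6310


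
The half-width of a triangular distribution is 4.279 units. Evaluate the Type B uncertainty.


u_B = half_width / sqrt(6)
u_B = 4.279 / 2.4494897
u_B = 1.7469

1.7469


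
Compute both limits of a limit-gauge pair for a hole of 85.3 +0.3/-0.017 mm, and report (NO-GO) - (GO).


GO = nominal - lower_tol (smallest hole = maximum material condition)
GO = 85.3 - 0.017 = 85.283
NO-GO = nominal + upper_tol (largest hole = least material condition)
NO-GO = 85.3 + 0.3 = 85.6
spread = NO-GO - GO = 85.6 - 85.283 = 0.3170

0.3170


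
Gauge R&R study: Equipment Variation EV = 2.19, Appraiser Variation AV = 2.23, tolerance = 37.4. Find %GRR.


GRR = sqrt(EV^2 + AV^2) = sqrt(2.19^2 + 2.23^2) = 3.12554
%GRR = GRR / tol * 100 = 3.12554 / 37.4 * 100
%GRR = 8.3571

8.3571


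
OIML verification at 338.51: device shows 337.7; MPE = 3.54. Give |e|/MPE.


e = indication - reference = 337.7 - 338.51 = -0.8100
|e| = 0.8100
ratio = |e| / MPE = 0.8100 / 3.54
ratio = 0.2288

0.2288


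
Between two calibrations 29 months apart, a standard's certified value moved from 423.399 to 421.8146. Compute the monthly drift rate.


rate = (v2 - v1) / months
= (421.8146 - 423.399) / 29
= -1.5844 / 29
= -0.0546

-0.0546


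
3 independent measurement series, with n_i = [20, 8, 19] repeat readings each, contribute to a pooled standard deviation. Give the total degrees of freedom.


nu = sum_i (n_i - 1)
nu = ((20 - 1) + (8 - 1) + (19 - 1))
nu = 19 + 7 + 18
nu = 44

44


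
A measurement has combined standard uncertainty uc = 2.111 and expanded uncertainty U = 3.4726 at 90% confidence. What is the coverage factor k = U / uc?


k = U / uc
k = 3.4726 / 2.111
k = 1.645

1.645


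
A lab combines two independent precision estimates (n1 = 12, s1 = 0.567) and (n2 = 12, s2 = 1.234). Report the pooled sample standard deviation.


s_p = sqrt(((n1-1)*s1^2 + (n2-1)*s2^2) / (n1+n2-2))
numerator = (12-1)*0.567^2 + (12-1)*1.234^2 = 3.536379 + 16.750316 = 20.286695
denominator = 12 + 12 - 2 = 22
s_p^2 = 20.286695 / 22 = 0.9221225
s_p = sqrt(0.9221225) = 0.9603

0.9603


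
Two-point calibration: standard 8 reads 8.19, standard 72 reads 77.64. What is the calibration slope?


slope = (y2 - y1) / (x2 - x1)
= (77.64 - 8.19) / (72 - 8)
= 69.4500 / 64
= 1.0852

1.0852


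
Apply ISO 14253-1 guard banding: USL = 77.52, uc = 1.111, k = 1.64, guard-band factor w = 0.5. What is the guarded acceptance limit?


U = k * uc = 1.64 * 1.111 = 1.82204
guard band g = w * U = 0.5 * 1.82204 = 0.91102
AL = USL - g = 77.52 - 0.91102
AL = 76.6090

76.6090


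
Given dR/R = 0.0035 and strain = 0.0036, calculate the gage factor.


GF = (dR/R) / epsilon
= 0.0035 / 0.0036
= 0.9722

0.9722


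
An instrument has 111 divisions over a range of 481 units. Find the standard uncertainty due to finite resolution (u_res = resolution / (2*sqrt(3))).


resolution = range / divisions
resolution = 481 / 111 = 4.3333333
u_res = resolution / (2*sqrt(3))
u_res = 4.3333333 / 3.4641016
u_res = 1.2509

1.2509


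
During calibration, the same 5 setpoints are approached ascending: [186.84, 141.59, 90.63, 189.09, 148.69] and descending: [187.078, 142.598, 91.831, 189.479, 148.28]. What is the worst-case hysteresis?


|186.84 - 187.078| = 0.2380
|141.59 - 142.598| = 1.0080
|90.63 - 91.831| = 1.2010
|189.09 - 189.479| = 0.3890
|148.69 - 148.28| = 0.4100
hysteresis = max(diffs) = 1.2010

1.2010


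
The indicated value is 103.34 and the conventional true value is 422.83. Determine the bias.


Systematic error = measured - true
= 103.34 - 422.83
= -319.4900

-319.4900


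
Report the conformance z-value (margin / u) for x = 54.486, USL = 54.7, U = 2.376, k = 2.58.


u = U / k = 2.376 / 2.58 = 0.92093023
margin = |USL - x| = |54.7 - 54.486| = 0.214
z = margin / u = 0.214 / 0.92093023
z = 0.2324

0.2324


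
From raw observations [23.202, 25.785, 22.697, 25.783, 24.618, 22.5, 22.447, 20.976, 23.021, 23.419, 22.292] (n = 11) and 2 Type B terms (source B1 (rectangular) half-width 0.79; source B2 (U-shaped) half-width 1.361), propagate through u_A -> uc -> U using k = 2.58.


mean = (23.202 + 25.785 + 22.697 + 25.783 + 24.618 + 22.5 + 22.447 + 20.976 + 23.021 + 23.419 + 22.292) / 11 = 23.34
s = sqrt(sum((x - mean)^2)/(n-1)) = 1.49365
u_A = s / sqrt(n) = 1.49365 / sqrt(11) = 0.45035242
u_B1 = 0.79 / sqrt(3) = 0.45610671
u_B2 = 1.361 / sqrt(2) = 0.96237233
uc = sqrt(0.45035242^2 + 0.45610671^2 + 0.96237233^2) = 1.156292
U = k * uc = 2.58 * 1.156292
U = 2.9832

2.9832


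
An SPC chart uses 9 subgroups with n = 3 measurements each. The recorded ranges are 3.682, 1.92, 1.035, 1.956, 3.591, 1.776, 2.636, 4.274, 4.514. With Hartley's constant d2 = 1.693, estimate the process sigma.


R_bar = (3.682 + 1.92 + 1.035 + 1.956 + 3.591 + 1.776 + 2.636 + 4.274 + 4.514) / 9
R_bar = 25.384 / 9 = 2.8204444
sigma_hat = R_bar / d2 = 2.8204444 / 1.693 = 1.6659

1.6659


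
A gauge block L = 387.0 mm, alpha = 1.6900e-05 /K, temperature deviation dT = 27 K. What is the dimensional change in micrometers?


dL = L * alpha * dT
= 387.0 * 1.6900e-05 * 27
= 0.1765881 mm
dL_um = 0.1765881 * 1000 = 176.5881 um

176.5881


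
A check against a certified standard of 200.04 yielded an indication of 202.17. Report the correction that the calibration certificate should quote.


Correction = standard - reading
= 200.04 - 202.17
= -2.1300

-2.1300


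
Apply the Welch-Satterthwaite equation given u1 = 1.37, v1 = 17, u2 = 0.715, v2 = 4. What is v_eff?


uc = sqrt(u1^2 + u2^2) = sqrt(1.37^2 + 0.715^2) = 1.5453559
v_eff = uc^4 / (u1^4/v1 + u2^4/v2)
= 1.5453559^4 / (1.37^4/17 + 0.715^4/4)
= 5.7031403 / 0.27255855
v_eff = 20.9245

20.9245


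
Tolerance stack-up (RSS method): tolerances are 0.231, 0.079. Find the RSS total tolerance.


RSS = sqrt(0.231^2 + 0.079^2)
= sqrt(0.059602)
= 0.2441

0.2441


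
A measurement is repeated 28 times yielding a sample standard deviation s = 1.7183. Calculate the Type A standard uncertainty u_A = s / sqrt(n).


u_A = s / sqrt(n)
u_A = 1.7183 / sqrt(28)
u_A = 1.7183 / 5.2915026
u_A = 0.3247

0.3247


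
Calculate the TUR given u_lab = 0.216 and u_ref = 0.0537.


TUR = u_lab / u_ref
= 0.216 / 0.0537
= 4.0223

4.0223


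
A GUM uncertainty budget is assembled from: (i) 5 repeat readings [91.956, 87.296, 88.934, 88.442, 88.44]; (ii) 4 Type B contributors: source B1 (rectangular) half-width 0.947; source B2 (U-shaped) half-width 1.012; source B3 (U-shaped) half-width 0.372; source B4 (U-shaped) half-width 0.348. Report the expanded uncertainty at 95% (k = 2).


mean = (91.956 + 87.296 + 88.934 + 88.442 + 88.44) / 5 = 89.0136
s = sqrt(sum((x - mean)^2)/(n-1)) = 1.7514242
u_A = s / sqrt(n) = 1.7514242 / sqrt(5) = 0.78326071
u_B1 = 0.947 / sqrt(3) = 0.5467507
u_B2 = 1.012 / sqrt(2) = 0.71559206
u_B3 = 0.372 / sqrt(2) = 0.26304372
u_B4 = 0.348 / sqrt(2) = 0.24607316
uc = sqrt(0.78326071^2 + 0.5467507^2 + 0.71559206^2 + 0.26304372^2 + 0.24607316^2) = 1.2466955
U = k * uc = 2 * 1.2466955
U = 2.4934

2.4934


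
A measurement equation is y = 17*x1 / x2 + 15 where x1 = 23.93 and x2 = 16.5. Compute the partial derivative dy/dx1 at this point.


y = 17*x1 / x2 + 15
dy/dx1 = 17/x2
Evaluate at x2 = 16.5: c1 = 17 / 16.5
c1 = 1.0303

1.0303


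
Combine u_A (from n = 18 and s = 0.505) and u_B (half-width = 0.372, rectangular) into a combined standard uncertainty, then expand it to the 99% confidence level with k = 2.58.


u_A = s / sqrt(n) = 0.505 / sqrt(18) = 0.11902964
u_B = half_width / sqrt(3) = 0.372 / sqrt(3) = 0.2147743
uc = sqrt(u_A^2 + u_B^2) = sqrt(0.11902964^2 + 0.2147743^2) = 0.24555255
U = k * uc = 2.58 * 0.24555255
U = 0.6335

0.6335


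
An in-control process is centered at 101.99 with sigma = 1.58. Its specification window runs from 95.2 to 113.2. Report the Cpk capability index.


Cpu = (USL - mean) / (3*sigma) = (113.2 - 101.99) / (3*1.58) = 2.3650
Cpl = (mean - LSL) / (3*sigma) = (101.99 - 95.2) / (3*1.58) = 1.4325
Cpk = min(Cpu, Cpl) = 1.4325

1.4325


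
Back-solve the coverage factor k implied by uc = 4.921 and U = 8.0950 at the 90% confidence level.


k = U / uc
k = 8.0950 / 4.921
k = 1.645

1.645


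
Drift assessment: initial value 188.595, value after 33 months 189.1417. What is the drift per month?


rate = (v2 - v1) / months
= (189.1417 - 188.595) / 33
= 0.5467 / 33
= 0.0166

0.0166


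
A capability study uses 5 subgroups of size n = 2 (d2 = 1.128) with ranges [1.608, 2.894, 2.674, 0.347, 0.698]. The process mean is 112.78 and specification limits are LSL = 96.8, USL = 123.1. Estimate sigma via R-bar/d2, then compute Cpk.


R_bar = (1.608 + 2.894 + 2.674 + 0.347 + 0.698) / 5 = 1.6442
sigma = R_bar / d2 = 1.6442 / 1.128 = 1.4576241
Cp = (USL - LSL)/(6*sigma) = (123.1 - 96.8)/(6*1.4576241) = 3.0072
Cpu = (123.1 - 112.78)/(3*1.4576241) = 2.3600
Cpl = (112.78 - 96.8)/(3*1.4576241) = 3.6543
Cpk = min(Cpu, Cpl) = 2.3600

2.3600


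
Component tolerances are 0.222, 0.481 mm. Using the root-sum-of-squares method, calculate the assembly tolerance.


RSS = sqrt(0.222^2 + 0.481^2)
= sqrt(0.280645)
= 0.5298

0.5298


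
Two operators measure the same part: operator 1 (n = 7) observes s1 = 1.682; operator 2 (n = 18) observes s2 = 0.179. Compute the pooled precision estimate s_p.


s_p = sqrt(((n1-1)*s1^2 + (n2-1)*s2^2) / (n1+n2-2))
numerator = (7-1)*1.682^2 + (18-1)*0.179^2 = 16.974744 + 0.544697 = 17.519441
denominator = 7 + 18 - 2 = 23
s_p^2 = 17.519441 / 23 = 0.76171483
s_p = sqrt(0.76171483) = 0.8728

0.8728


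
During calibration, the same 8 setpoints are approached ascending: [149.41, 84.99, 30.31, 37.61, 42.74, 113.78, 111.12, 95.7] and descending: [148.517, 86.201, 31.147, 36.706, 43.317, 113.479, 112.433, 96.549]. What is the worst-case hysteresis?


|149.41 - 148.517| = 0.8930
|84.99 - 86.201| = 1.2110
|30.31 - 31.147| = 0.8370
|37.61 - 36.706| = 0.9040
|42.74 - 43.317| = 0.5770
|113.78 - 113.479| = 0.3010
|111.12 - 112.433| = 1.3130
|95.7 - 96.549| = 0.8490
hysteresis = max(diffs) = 1.3130

1.3130


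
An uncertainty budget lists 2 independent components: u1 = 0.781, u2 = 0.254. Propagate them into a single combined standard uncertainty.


uc = sqrt(0.781^2 + 0.254^2)
uc = sqrt(0.674477)
uc = 0.8213

0.8213


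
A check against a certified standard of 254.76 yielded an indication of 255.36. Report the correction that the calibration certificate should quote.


Correction = standard - reading
= 254.76 - 255.36
= -0.6000

-0.6000


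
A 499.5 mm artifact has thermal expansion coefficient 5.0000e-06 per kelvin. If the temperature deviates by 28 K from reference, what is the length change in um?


dL = L * alpha * dT
= 499.5 * 5.0000e-06 * 28
= 0.0699300 mm
dL_um = 0.0699300 * 1000 = 69.9300 um

69.9300


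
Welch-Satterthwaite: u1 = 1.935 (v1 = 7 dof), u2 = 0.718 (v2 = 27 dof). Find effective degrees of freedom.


uc = sqrt(u1^2 + u2^2) = sqrt(1.935^2 + 0.718^2) = 2.0639159
v_eff = uc^4 / (u1^4/v1 + u2^4/v2)
= 2.0639159^4 / (1.935^4/7 + 0.718^4/27)
= 18.14546 / 2.012589
v_eff = 9.0160

9.0160


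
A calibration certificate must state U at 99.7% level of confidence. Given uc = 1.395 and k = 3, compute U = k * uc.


U = k * uc
U = 3 * 1.395
U = 4.1850

4.1850


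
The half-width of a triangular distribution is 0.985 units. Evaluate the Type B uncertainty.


u_B = half_width / sqrt(6)
u_B = 0.985 / 2.4494897
u_B = 0.4021

0.4021


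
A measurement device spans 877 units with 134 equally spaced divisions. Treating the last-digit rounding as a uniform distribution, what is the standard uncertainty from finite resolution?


resolution = range / divisions
resolution = 877 / 134 = 6.5447761
u_res = resolution / (2*sqrt(3))
u_res = 6.5447761 / 3.4641016
u_res = 1.8893

1.8893


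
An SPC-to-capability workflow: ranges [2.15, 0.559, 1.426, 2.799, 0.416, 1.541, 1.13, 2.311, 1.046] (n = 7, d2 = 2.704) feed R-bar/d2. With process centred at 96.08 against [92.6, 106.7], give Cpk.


R_bar = (2.15 + 0.559 + 1.426 + 2.799 + 0.416 + 1.541 + 1.13 + 2.311 + 1.046) / 9 = 1.4864444
sigma = R_bar / d2 = 1.4864444 / 2.704 = 0.54972056
Cp = (USL - LSL)/(6*sigma) = (106.7 - 92.6)/(6*0.54972056) = 4.2749
Cpu = (106.7 - 96.08)/(3*0.54972056) = 6.4396
Cpl = (96.08 - 92.6)/(3*0.54972056) = 2.1102
Cpk = min(Cpu, Cpl) = 2.1102

2.1102


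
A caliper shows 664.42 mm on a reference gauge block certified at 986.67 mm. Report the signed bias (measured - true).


Systematic error = measured - true
= 664.42 - 986.67
= -322.2500

-322.2500


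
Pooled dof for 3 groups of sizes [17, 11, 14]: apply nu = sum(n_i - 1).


nu = sum_i (n_i - 1)
nu = ((17 - 1) + (11 - 1) + (14 - 1))
nu = 16 + 10 + 13
nu = 39

39


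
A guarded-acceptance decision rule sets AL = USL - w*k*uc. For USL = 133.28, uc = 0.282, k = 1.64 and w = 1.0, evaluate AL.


U = k * uc = 1.64 * 0.282 = 0.46248
guard band g = w * U = 1.0 * 0.46248 = 0.46248
AL = USL - g = 133.28 - 0.46248
AL = 132.8175

132.8175


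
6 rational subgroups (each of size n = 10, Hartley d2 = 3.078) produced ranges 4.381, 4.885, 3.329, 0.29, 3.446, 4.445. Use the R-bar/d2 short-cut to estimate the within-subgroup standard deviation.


R_bar = (4.381 + 4.885 + 3.329 + 0.29 + 3.446 + 4.445) / 6
R_bar = 20.776 / 6 = 3.4626667
sigma_hat = R_bar / d2 = 3.4626667 / 3.078 = 1.1250

1.1250


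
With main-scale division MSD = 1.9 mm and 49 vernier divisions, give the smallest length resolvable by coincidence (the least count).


LC = MSD / n_div
= 1.9 / 49
= 0.0388

0.0388


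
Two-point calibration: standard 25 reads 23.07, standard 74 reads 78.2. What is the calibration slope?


slope = (y2 - y1) / (x2 - x1)
= (78.2 - 23.07) / (74 - 25)
= 55.1300 / 49
= 1.1251

1.1251


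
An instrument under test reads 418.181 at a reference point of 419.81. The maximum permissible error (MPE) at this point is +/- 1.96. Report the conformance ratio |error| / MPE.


e = indication - reference = 418.181 - 419.81 = -1.6290
|e| = 1.6290
ratio = |e| / MPE = 1.6290 / 1.96
ratio = 0.8311

0.8311


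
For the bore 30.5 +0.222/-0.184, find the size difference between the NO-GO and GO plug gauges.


GO = nominal - lower_tol (smallest hole = maximum material condition)
GO = 30.5 - 0.184 = 30.316
NO-GO = nominal + upper_tol (largest hole = least material condition)
NO-GO = 30.5 + 0.222 = 30.722
spread = NO-GO - GO = 30.722 - 30.316 = 0.4060

0.4060


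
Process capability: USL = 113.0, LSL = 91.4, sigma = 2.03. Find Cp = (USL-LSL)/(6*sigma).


Cp = (USL - LSL) / (6 * sigma)
= (113.0 - 91.4) / (6 * 2.03)
= 21.6000 / 12.1800
= 1.7734

1.7734


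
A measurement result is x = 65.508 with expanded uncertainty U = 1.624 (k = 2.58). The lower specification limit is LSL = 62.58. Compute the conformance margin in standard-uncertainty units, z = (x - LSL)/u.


u = U / k = 1.624 / 2.58 = 0.62945736
margin = |LSL - x| = |62.58 - 65.508| = 2.928
z = margin / u = 2.928 / 0.62945736
z = 4.6516

4.6516
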